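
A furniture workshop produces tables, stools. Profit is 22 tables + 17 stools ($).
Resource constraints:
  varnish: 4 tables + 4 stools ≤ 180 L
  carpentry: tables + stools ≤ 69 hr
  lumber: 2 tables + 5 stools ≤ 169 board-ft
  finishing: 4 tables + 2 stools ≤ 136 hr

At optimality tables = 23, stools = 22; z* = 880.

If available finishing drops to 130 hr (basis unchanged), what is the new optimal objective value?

Binding: varnish and finishing. Non-binding: carpentry (24 unused), lumber (13 unused).
By complementary slackness, y = 0 for the non-binding constraints.
The binding rows give the dual system: 4·y_varnish + 4·y_finishing = 22 and 4·y_varnish + 2·y_finishing = 17.
This yields shadow prices y_varnish = 3, y_finishing = 2.5.
Δz = y_finishing·Δb = 2.5 × (-6) = -15, so new z* = 880 − 15 = 865.

865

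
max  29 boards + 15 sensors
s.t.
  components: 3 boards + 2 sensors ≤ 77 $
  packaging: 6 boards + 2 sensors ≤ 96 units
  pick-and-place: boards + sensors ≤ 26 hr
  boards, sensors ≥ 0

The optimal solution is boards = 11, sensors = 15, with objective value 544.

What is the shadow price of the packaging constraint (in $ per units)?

Check each constraint at x*: components 63/77 (slack 14); packaging 96/96 (tight); pick-and-place 26/26 (tight).
By complementary slackness, y = 0 for the non-binding constraint.
From A_Bᵀ y = c: 6·y_packaging + 1·y_pick-and-place = 29; 2·y_packaging + 1·y_pick-and-place = 15.
Solving: y_packaging = 3.5, y_pick-and-place = 8.
Shadow price of packaging = 3.5.

3.5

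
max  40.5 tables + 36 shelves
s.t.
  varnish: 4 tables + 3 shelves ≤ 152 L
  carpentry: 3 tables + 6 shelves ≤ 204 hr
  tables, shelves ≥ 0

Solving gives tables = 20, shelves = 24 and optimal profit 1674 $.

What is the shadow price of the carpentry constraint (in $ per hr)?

1.5

At the optimum: varnish uses 152 of 152 (binding); carpentry uses 204 of 204 (binding).
The binding rows give the dual system: 4·y_varnish + 3·y_carpentry = 40.5 and 3·y_varnish + 6·y_carpentry = 36.
Solving: y_varnish = 9, y_carpentry = 1.5.
Shadow price of carpentry = 1.5.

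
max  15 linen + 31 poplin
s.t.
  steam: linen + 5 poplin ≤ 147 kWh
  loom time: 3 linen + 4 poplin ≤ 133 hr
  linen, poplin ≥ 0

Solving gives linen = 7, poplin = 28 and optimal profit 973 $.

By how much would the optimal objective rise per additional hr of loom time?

At the optimum: steam uses 147 of 147 (binding); loom time uses 133 of 133 (binding).
From A_Bᵀ y = c: 1·y_steam + 3·y_loom time = 15; 5·y_steam + 4·y_loom time = 31.
→ y_steam = 3 and y_loom time = 4.
Shadow price of loom time = 4.

4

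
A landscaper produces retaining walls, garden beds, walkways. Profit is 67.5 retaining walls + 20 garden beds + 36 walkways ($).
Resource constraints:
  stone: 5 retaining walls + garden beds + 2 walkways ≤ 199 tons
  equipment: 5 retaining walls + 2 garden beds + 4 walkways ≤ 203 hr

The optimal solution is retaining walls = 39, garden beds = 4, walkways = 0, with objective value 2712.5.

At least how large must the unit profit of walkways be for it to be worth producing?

40

At the optimum: stone uses 199 of 199 (binding); equipment uses 203 of 203 (binding).
The binding rows give the dual system: 5·y_stone + 5·y_equipment = 67.5 and 1·y_stone + 2·y_equipment = 20.
→ y_stone = 7 and y_equipment = 6.5.
walkways enters the basis when its profit ≥ yᵀa₃ = 7·2 + 6.5·4 = 40.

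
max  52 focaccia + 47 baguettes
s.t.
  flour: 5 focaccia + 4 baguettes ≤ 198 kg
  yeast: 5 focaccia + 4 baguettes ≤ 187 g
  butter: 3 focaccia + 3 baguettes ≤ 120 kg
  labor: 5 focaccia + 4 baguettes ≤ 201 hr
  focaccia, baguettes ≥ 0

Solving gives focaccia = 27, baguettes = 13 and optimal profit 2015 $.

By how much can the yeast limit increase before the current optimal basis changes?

Binding constraints: yeast, butter. The basis is B = [[5,4],[3,3]] with det 3.
Per unit increase in yeast, x* moves by d = (1, -1).
The basis stays optimal until flour becomes binding; allowable increase = 11 g.

11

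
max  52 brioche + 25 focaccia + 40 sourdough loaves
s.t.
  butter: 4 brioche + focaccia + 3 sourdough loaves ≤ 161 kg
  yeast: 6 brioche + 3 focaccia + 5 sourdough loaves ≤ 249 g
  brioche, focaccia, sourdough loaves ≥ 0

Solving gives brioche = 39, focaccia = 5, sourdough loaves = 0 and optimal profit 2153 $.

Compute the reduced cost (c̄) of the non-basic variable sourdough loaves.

At the optimum: butter uses 161 of 161 (binding); yeast uses 249 of 249 (binding).
Dual feasibility on the basic columns requires 4·y_butter + 6·y_yeast = 52, 1·y_butter + 3·y_yeast = 25.
Solving: y_butter = 1, y_yeast = 8.
Reduced cost of sourdough loaves: c₃ − yᵀa₃ = 40 − (1·3 + 8·5) = 40 − 43 = -3.

-3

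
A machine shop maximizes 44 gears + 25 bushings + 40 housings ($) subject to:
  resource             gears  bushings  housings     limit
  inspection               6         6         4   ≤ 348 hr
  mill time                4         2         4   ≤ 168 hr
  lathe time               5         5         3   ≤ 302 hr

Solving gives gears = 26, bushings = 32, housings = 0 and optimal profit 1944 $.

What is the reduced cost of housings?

-2

At the optimum: inspection uses 348 of 348 (binding); mill time uses 168 of 168 (binding); lathe time uses 290 of 302 (slack = 12).
Slack constraints have shadow price 0 (complementary slackness).
From A_Bᵀ y = c: 6·y_inspection + 4·y_mill time = 44; 6·y_inspection + 2·y_mill time = 25.
→ y_inspection = 1 and y_mill time = 9.5.
Reduced cost of housings: c₃ − yᵀa₃ = 40 − (1·4 + 9.5·4) = 40 − 42 = -2.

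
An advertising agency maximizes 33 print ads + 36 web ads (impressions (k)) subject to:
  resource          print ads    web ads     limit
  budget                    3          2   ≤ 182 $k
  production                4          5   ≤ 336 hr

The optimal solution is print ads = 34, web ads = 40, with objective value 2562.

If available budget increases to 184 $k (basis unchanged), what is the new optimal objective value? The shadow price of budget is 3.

2568

Δb = 2, so new z* = 2562 + (3)·(2) = 2562 + 6 = 2568.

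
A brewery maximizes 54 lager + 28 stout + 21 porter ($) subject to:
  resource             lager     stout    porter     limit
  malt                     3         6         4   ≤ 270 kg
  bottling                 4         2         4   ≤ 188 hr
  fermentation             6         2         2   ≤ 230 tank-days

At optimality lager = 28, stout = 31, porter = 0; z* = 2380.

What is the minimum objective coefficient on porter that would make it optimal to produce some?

24

Check each constraint at x*: malt 270/270 (tight); bottling 174/188 (slack 14); fermentation 230/230 (tight).
Since bottling is not tight, its dual is 0.
Dual feasibility on the basic columns requires 3·y_malt + 6·y_fermentation = 54, 6·y_malt + 2·y_fermentation = 28.
This yields shadow prices y_malt = 2, y_fermentation = 8.
porter enters the basis when its profit ≥ yᵀa₃ = 2·4 + 8·2 = 24.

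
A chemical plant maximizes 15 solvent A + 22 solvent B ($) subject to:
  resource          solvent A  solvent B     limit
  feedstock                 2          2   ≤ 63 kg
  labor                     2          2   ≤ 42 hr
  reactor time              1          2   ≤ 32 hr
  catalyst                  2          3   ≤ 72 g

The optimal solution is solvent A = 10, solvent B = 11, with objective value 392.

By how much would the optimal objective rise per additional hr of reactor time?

Binding: labor and reactor time. Non-binding: feedstock (21 unused), catalyst (19 unused).
By complementary slackness, y = 0 for the non-binding constraints.
The binding rows give the dual system: 2·y_labor + 1·y_reactor time = 15 and 2·y_labor + 2·y_reactor time = 22.
Solving: y_labor = 4, y_reactor time = 7.
Shadow price of reactor time = 7.

7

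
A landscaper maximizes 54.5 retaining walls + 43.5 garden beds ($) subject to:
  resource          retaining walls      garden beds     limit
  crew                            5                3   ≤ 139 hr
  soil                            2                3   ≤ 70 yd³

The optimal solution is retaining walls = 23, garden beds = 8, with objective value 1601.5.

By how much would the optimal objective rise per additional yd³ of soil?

6

Both crew and soil are binding at x*.
From A_Bᵀ y = c: 5·y_crew + 2·y_soil = 54.5; 3·y_crew + 3·y_soil = 43.5.
This yields shadow prices y_crew = 8.5, y_soil = 6.
Shadow price of soil = 6.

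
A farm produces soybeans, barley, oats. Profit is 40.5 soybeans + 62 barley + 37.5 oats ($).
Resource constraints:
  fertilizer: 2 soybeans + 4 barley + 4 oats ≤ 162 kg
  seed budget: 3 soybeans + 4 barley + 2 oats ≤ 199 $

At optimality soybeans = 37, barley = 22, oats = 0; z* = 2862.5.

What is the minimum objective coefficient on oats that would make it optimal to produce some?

43

Check each constraint at x*: fertilizer 162/162 (tight); seed budget 199/199 (tight).
Dual feasibility on the basic columns requires 2·y_fertilizer + 3·y_seed budget = 40.5, 4·y_fertilizer + 4·y_seed budget = 62.
This yields shadow prices y_fertilizer = 6, y_seed budget = 9.5.
oats enters the basis when its profit ≥ yᵀa₃ = 6·4 + 9.5·2 = 43.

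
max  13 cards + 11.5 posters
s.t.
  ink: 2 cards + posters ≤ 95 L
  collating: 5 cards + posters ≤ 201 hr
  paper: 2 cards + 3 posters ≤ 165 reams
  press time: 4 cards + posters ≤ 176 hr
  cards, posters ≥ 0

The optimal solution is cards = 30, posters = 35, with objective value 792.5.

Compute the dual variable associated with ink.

Check each constraint at x*: ink 95/95 (tight); collating 185/201 (slack 16); paper 165/165 (tight); press time 155/176 (slack 21).
Since collating, press time are not tight, their duals are 0.
From A_Bᵀ y = c: 2·y_ink + 2·y_paper = 13; 1·y_ink + 3·y_paper = 11.5.
→ y_ink = 4 and y_paper = 2.5.
Shadow price of ink = 4.

4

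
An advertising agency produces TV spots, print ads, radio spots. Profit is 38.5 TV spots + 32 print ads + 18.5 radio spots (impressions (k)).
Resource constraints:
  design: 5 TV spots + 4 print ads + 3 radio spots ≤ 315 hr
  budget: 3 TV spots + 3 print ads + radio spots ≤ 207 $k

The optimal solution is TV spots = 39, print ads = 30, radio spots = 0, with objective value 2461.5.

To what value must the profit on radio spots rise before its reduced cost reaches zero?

21.5

Check each constraint at x*: design 315/315 (tight); budget 207/207 (tight).
Dual feasibility on the basic columns requires 5·y_design + 3·y_budget = 38.5, 4·y_design + 3·y_budget = 32.
Solving: y_design = 6.5, y_budget = 2.
radio spots enters the basis when its profit ≥ yᵀa₃ = 6.5·3 + 2·1 = 21.5.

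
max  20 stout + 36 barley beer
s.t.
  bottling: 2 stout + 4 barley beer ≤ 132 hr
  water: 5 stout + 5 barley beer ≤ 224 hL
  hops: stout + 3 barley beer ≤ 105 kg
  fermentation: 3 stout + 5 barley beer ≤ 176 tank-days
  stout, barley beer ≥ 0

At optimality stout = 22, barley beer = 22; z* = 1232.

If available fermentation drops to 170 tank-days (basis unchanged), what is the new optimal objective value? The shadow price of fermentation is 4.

Δb = -6, so new z* = 1232 + (4)·(-6) = 1232 − 24 = 1208.

1208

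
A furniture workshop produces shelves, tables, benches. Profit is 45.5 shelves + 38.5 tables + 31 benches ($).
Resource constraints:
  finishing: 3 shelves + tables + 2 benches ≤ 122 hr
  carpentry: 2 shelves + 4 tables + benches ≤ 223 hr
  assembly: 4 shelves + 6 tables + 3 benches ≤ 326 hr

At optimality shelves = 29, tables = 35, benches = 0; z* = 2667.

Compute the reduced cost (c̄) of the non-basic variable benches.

-1

Check each constraint at x*: finishing 122/122 (tight); carpentry 198/223 (slack 25); assembly 326/326 (tight).
Since carpentry is not tight, its dual is 0.
From A_Bᵀ y = c: 3·y_finishing + 4·y_assembly = 45.5; 1·y_finishing + 6·y_assembly = 38.5.
Solving: y_finishing = 8.5, y_assembly = 5.
Reduced cost of benches: c₃ − yᵀa₃ = 31 − (8.5·2 + 5·3) = 31 − 32 = -1.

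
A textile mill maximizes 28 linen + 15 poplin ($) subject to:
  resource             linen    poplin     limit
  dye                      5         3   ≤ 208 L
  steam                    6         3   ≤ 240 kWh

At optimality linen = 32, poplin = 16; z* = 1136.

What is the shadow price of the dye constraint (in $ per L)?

Both dye and steam are binding at x*.
The binding rows give the dual system: 5·y_dye + 6·y_steam = 28 and 3·y_dye + 3·y_steam = 15.
This yields shadow prices y_dye = 2, y_steam = 3.
Shadow price of dye = 2.

2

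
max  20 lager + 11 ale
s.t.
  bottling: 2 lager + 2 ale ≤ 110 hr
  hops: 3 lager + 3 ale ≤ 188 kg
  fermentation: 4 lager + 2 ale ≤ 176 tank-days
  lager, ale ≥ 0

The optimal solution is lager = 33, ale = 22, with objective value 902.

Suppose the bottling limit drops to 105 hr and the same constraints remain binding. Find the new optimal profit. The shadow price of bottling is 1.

Δb = -5, so new z* = 902 + (1)·(-5) = 902 − 5 = 897.

897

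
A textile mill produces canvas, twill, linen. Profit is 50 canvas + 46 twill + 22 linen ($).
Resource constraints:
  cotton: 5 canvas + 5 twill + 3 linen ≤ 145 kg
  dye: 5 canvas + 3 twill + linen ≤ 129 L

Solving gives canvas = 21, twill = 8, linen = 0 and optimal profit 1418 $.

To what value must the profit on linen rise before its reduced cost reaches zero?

26

Check each constraint at x*: cotton 145/145 (tight); dye 129/129 (tight).
From A_Bᵀ y = c: 5·y_cotton + 5·y_dye = 50; 5·y_cotton + 3·y_dye = 46.
This yields shadow prices y_cotton = 8, y_dye = 2.
linen enters the basis when its profit ≥ yᵀa₃ = 8·3 + 2·1 = 26.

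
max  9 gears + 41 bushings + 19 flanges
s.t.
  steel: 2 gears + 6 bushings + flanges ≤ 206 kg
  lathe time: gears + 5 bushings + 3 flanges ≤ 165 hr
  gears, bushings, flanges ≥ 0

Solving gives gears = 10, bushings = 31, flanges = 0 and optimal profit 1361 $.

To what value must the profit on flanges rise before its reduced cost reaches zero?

22

At the optimum: steel uses 206 of 206 (binding); lathe time uses 165 of 165 (binding).
From A_Bᵀ y = c: 2·y_steel + 1·y_lathe time = 9; 6·y_steel + 5·y_lathe time = 41.
→ y_steel = 1 and y_lathe time = 7.
flanges enters the basis when its profit ≥ yᵀa₃ = 1·1 + 7·3 = 22.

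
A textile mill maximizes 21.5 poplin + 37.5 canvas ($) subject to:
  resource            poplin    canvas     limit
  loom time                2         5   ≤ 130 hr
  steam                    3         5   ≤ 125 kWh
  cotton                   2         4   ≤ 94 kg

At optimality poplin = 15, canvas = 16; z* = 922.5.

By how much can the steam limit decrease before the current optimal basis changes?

Binding constraints: steam, cotton. The basis is B = [[3,5],[2,4]] with det 2.
Per unit decrease in steam, x* moves by d = (-2, 1).
The basis stays optimal until poplin reaches 0; allowable decrease = 7.5 kWh.

7.5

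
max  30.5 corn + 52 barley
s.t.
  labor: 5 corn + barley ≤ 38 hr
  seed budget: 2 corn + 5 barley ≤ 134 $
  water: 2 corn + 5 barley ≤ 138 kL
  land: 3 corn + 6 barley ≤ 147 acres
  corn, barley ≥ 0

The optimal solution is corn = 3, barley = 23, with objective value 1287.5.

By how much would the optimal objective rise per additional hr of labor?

1

Binding: labor and land. Non-binding: seed budget (13 unused), water (17 unused).
Slack constraints have shadow price 0 (complementary slackness).
Dual feasibility on the basic columns requires 5·y_labor + 3·y_land = 30.5, 1·y_labor + 6·y_land = 52.
This yields shadow prices y_labor = 1, y_land = 8.5.
Shadow price of labor = 1.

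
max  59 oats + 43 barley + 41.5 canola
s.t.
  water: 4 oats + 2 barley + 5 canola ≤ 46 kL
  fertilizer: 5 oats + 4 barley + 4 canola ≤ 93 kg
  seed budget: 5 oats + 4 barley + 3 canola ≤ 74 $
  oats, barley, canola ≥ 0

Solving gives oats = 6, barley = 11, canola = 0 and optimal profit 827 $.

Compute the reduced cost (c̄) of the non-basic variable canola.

-3

At the optimum: water uses 46 of 46 (binding); fertilizer uses 74 of 93 (slack = 19); seed budget uses 74 of 74 (binding).
Since fertilizer is not tight, its dual is 0.
Dual feasibility on the basic columns requires 4·y_water + 5·y_seed budget = 59, 2·y_water + 4·y_seed budget = 43.
→ y_water = 3.5 and y_seed budget = 9.
Reduced cost of canola: c₃ − yᵀa₃ = 41.5 − (3.5·5 + 9·3) = 41.5 − 44.5 = -3.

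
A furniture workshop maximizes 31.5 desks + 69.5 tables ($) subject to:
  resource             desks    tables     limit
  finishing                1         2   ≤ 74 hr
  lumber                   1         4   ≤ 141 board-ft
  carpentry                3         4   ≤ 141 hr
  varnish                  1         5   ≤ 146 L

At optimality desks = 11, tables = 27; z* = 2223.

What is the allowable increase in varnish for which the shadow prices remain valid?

Binding constraints: carpentry, varnish. The basis is B = [[3,4],[1,5]] with det 11.
Per unit increase in varnish, x* moves by d = (-0.3636, 0.2727).
The basis stays optimal until desks reaches 0; allowable increase = 30.25 L.

30.25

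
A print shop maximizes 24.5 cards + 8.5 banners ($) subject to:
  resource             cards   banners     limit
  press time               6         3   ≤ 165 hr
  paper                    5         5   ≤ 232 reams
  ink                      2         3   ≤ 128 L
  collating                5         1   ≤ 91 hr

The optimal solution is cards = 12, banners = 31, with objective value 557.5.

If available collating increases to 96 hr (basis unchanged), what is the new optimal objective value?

Binding: press time and collating. Non-binding: paper (17 unused), ink (11 unused).
Since paper, ink are not tight, their duals are 0.
Dual feasibility on the basic columns requires 6·y_press time + 5·y_collating = 24.5, 3·y_press time + 1·y_collating = 8.5.
This yields shadow prices y_press time = 2, y_collating = 2.5.
Δz = y_collating·Δb = 2.5 × (5) = 12.5, so new z* = 557.5 + 12.5 = 570.

570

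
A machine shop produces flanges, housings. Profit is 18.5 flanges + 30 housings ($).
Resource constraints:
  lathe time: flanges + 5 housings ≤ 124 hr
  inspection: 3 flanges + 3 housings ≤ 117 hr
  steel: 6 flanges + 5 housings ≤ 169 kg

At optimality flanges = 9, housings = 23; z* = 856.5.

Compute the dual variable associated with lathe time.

3.5

Binding: lathe time and steel. Non-binding: inspection (21 unused).
By complementary slackness, y = 0 for the non-binding constraint.
The binding rows give the dual system: 1·y_lathe time + 6·y_steel = 18.5 and 5·y_lathe time + 5·y_steel = 30.
→ y_lathe time = 3.5 and y_steel = 2.5.
Shadow price of lathe time = 3.5.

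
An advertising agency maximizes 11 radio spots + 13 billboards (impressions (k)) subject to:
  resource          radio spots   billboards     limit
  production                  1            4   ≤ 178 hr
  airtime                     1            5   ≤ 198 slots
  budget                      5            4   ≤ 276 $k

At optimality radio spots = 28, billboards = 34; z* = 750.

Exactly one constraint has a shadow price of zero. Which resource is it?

production: 164/178 (slack 14)
airtime: 198/198 (binding)
budget: 276/276 (binding)
By complementary slackness, a constraint with positive slack has shadow price 0 → production.

production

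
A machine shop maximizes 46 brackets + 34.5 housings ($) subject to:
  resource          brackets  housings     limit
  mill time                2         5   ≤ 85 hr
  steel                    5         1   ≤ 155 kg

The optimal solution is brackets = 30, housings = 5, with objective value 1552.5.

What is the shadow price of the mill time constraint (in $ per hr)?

Check each constraint at x*: mill time 85/85 (tight); steel 155/155 (tight).
Dual feasibility on the basic columns requires 2·y_mill time + 5·y_steel = 46, 5·y_mill time + 1·y_steel = 34.5.
This yields shadow prices y_mill time = 5.5, y_steel = 7.
Shadow price of mill time = 5.5.

5.5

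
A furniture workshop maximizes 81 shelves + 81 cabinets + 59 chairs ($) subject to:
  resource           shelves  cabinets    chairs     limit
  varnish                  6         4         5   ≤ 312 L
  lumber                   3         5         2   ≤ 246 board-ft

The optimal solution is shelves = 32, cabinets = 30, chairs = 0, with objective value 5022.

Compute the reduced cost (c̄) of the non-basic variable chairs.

At the optimum: varnish uses 312 of 312 (binding); lumber uses 246 of 246 (binding).
From A_Bᵀ y = c: 6·y_varnish + 3·y_lumber = 81; 4·y_varnish + 5·y_lumber = 81.
Solving: y_varnish = 9, y_lumber = 9.
Reduced cost of chairs: c₃ − yᵀa₃ = 59 − (9·5 + 9·2) = 59 − 63 = -4.

-4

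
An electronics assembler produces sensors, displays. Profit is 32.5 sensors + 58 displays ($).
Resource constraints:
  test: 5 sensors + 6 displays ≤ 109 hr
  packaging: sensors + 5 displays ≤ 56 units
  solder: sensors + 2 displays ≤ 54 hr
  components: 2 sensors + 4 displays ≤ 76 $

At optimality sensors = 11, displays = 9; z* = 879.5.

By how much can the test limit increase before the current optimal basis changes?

57

Binding constraints: test, packaging. The basis is B = [[5,6],[1,5]] with det 19.
Per unit increase in test, x* moves by d = (0.2632, -0.0526).
The basis stays optimal until components becomes binding; allowable increase = 57 hr.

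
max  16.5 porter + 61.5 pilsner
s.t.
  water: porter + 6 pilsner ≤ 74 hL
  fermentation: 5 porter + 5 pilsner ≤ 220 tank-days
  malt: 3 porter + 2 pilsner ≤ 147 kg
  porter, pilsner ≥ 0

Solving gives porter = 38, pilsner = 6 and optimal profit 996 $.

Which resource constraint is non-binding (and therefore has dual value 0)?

malt

water: 74/74 (binding)
fermentation: 220/220 (binding)
malt: 126/147 (slack 21)
By complementary slackness, a constraint with positive slack has shadow price 0 → malt.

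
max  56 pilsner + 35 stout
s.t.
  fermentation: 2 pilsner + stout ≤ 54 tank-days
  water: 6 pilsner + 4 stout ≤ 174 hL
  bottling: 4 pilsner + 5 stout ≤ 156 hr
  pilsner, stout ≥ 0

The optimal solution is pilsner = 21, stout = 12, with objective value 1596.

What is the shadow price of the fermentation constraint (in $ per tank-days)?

Binding: fermentation and water. Non-binding: bottling (12 unused).
By complementary slackness, y = 0 for the non-binding constraint.
Dual feasibility on the basic columns requires 2·y_fermentation + 6·y_water = 56, 1·y_fermentation + 4·y_water = 35.
Solving: y_fermentation = 7, y_water = 7.
Shadow price of fermentation = 7.

7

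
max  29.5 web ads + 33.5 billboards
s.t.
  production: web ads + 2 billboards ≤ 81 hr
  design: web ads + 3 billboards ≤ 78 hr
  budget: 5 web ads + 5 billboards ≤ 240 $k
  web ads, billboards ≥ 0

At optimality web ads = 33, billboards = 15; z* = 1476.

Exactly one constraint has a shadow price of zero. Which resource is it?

production

production: 63/81 (slack 18)
design: 78/78 (binding)
budget: 240/240 (binding)
By complementary slackness, a constraint with positive slack has shadow price 0 → production.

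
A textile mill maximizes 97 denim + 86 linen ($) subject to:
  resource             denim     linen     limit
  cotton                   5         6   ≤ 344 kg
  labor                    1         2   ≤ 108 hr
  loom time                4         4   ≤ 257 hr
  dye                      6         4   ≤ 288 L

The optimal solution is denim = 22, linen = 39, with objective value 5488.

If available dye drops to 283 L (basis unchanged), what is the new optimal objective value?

5440.5

Check each constraint at x*: cotton 344/344 (tight); labor 100/108 (slack 8); loom time 244/257 (slack 13); dye 288/288 (tight).
By complementary slackness, y = 0 for the non-binding constraints.
Dual feasibility on the basic columns requires 5·y_cotton + 6·y_dye = 97, 6·y_cotton + 4·y_dye = 86.
This yields shadow prices y_cotton = 8, y_dye = 9.5.
Δz = y_dye·Δb = 9.5 × (-5) = -47.5, so new z* = 5488 − 47.5 = 5440.5.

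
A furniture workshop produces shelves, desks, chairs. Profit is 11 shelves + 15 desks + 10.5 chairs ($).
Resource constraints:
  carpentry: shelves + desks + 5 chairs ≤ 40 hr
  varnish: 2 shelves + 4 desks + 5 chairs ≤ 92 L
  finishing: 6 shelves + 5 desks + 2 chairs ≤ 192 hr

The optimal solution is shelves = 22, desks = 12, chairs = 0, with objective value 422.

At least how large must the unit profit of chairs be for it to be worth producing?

Binding: varnish and finishing. Non-binding: carpentry (6 unused).
By complementary slackness, y = 0 for the non-binding constraint.
The binding rows give the dual system: 2·y_varnish + 6·y_finishing = 11 and 4·y_varnish + 5·y_finishing = 15.
This yields shadow prices y_varnish = 2.5, y_finishing = 1.
chairs enters the basis when its profit ≥ yᵀa₃ = 2.5·5 + 1·2 = 14.5.

14.5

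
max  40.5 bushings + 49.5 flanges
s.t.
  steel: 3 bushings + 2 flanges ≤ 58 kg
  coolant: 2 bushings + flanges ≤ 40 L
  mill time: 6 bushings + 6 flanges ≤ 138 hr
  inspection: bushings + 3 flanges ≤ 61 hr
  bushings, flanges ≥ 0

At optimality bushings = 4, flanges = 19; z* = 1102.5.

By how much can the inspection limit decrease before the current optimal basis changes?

Binding constraints: mill time, inspection. The basis is B = [[6,6],[1,3]] with det 12.
Per unit decrease in inspection, x* moves by d = (0.5, -0.5).
The basis stays optimal until steel becomes binding; allowable decrease = 16 hr.

16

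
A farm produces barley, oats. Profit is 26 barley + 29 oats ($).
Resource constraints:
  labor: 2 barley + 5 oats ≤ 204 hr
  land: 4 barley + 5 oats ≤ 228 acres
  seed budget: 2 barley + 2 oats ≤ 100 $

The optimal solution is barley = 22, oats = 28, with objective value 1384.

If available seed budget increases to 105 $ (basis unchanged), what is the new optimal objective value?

At the optimum: labor uses 184 of 204 (slack = 20); land uses 228 of 228 (binding); seed budget uses 100 of 100 (binding).
Slack constraints have shadow price 0 (complementary slackness).
From A_Bᵀ y = c: 4·y_land + 2·y_seed budget = 26; 5·y_land + 2·y_seed budget = 29.
→ y_land = 3 and y_seed budget = 7.
Δz = y_seed budget·Δb = 7 × (5) = 35, so new z* = 1384 + 35 = 1419.

1419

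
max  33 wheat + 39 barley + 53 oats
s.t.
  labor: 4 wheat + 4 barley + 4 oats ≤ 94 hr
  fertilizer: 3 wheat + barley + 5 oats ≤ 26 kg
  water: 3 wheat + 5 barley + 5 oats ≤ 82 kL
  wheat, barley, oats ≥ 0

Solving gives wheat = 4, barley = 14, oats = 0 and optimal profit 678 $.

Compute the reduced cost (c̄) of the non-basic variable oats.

Check each constraint at x*: labor 72/94 (slack 22); fertilizer 26/26 (tight); water 82/82 (tight).
Since labor is not tight, its dual is 0.
Dual feasibility on the basic columns requires 3·y_fertilizer + 3·y_water = 33, 1·y_fertilizer + 5·y_water = 39.
→ y_fertilizer = 4 and y_water = 7.
Reduced cost of oats: c₃ − yᵀa₃ = 53 − (4·5 + 7·5) = 53 − 55 = -2.

-2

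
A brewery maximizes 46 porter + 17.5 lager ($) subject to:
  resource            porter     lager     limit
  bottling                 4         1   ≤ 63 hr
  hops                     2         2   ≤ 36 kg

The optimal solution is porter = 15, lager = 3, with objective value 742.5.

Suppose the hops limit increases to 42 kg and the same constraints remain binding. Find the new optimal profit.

At the optimum: bottling uses 63 of 63 (binding); hops uses 36 of 36 (binding).
Dual feasibility on the basic columns requires 4·y_bottling + 2·y_hops = 46, 1·y_bottling + 2·y_hops = 17.5.
→ y_bottling = 9.5 and y_hops = 4.
Δz = y_hops·Δb = 4 × (6) = 24, so new z* = 742.5 + 24 = 766.5.

766.5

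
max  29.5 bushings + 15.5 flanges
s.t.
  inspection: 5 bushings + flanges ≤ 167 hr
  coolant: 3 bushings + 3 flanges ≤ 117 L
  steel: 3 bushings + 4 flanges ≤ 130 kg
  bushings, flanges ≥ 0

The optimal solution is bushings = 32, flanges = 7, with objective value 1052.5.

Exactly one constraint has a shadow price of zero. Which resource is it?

inspection: 167/167 (binding)
coolant: 117/117 (binding)
steel: 124/130 (slack 6)
By complementary slackness, a constraint with positive slack has shadow price 0 → steel.

steel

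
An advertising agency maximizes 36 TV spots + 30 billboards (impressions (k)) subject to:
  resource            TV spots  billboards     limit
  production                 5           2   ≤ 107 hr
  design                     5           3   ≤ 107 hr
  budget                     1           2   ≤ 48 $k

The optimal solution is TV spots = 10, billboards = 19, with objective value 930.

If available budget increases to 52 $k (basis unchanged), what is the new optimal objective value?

Check each constraint at x*: production 88/107 (slack 19); design 107/107 (tight); budget 48/48 (tight).
By complementary slackness, y = 0 for the non-binding constraint.
From A_Bᵀ y = c: 5·y_design + 1·y_budget = 36; 3·y_design + 2·y_budget = 30.
This yields shadow prices y_design = 6, y_budget = 6.
Δz = y_budget·Δb = 6 × (4) = 24, so new z* = 930 + 24 = 954.

954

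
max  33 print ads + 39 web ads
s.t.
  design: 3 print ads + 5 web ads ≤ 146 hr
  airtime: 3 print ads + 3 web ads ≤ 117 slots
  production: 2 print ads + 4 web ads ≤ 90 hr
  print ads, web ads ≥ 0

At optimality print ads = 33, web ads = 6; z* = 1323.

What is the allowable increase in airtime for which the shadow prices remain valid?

Binding constraints: airtime, production. The basis is B = [[3,3],[2,4]] with det 6.
Per unit increase in airtime, x* moves by d = (0.6667, -0.3333).
The basis stays optimal until web ads reaches 0; allowable increase = 18 slots.

18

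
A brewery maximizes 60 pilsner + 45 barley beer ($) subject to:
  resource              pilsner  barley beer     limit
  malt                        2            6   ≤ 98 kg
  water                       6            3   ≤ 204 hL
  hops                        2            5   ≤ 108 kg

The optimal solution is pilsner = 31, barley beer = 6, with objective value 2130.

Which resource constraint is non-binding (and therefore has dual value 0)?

malt: 98/98 (binding)
water: 204/204 (binding)
hops: 92/108 (slack 16)
By complementary slackness, a constraint with positive slack has shadow price 0 → hops.

hops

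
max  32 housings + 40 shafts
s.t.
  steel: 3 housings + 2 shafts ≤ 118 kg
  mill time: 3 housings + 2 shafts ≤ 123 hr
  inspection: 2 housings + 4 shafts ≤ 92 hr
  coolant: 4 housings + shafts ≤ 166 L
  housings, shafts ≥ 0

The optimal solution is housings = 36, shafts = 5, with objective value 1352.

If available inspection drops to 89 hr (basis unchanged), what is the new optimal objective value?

Binding: steel and inspection. Non-binding: mill time (5 unused), coolant (17 unused).
Since mill time, coolant are not tight, their duals are 0.
From A_Bᵀ y = c: 3·y_steel + 2·y_inspection = 32; 2·y_steel + 4·y_inspection = 40.
→ y_steel = 6 and y_inspection = 7.
Δz = y_inspection·Δb = 7 × (-3) = -21, so new z* = 1352 − 21 = 1331.

1331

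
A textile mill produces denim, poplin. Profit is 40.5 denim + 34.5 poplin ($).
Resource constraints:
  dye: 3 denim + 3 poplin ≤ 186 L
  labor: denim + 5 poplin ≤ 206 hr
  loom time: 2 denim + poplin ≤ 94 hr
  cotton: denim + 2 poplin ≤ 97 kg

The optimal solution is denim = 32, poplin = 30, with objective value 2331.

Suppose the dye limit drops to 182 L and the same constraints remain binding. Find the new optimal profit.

At the optimum: dye uses 186 of 186 (binding); labor uses 182 of 206 (slack = 24); loom time uses 94 of 94 (binding); cotton uses 92 of 97 (slack = 5).
Slack constraints have shadow price 0 (complementary slackness).
From A_Bᵀ y = c: 3·y_dye + 2·y_loom time = 40.5; 3·y_dye + 1·y_loom time = 34.5.
Solving: y_dye = 9.5, y_loom time = 6.
Δz = y_dye·Δb = 9.5 × (-4) = -38, so new z* = 2331 − 38 = 2293.

2293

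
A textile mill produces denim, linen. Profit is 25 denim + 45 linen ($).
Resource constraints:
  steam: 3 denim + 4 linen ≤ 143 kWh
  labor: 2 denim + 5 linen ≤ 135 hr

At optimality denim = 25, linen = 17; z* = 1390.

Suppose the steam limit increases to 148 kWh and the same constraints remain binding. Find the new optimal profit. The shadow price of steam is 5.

1415

Δb = 5, so new z* = 1390 + (5)·(5) = 1390 + 25 = 1415.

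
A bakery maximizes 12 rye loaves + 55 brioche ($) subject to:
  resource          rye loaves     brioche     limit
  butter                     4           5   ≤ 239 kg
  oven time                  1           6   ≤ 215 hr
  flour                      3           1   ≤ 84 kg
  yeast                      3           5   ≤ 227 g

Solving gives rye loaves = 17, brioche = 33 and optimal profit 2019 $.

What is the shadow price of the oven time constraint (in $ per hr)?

At the optimum: butter uses 233 of 239 (slack = 6); oven time uses 215 of 215 (binding); flour uses 84 of 84 (binding); yeast uses 216 of 227 (slack = 11).
By complementary slackness, y = 0 for the non-binding constraints.
From A_Bᵀ y = c: 1·y_oven time + 3·y_flour = 12; 6·y_oven time + 1·y_flour = 55.
This yields shadow prices y_oven time = 9, y_flour = 1.
Shadow price of oven time = 9.

9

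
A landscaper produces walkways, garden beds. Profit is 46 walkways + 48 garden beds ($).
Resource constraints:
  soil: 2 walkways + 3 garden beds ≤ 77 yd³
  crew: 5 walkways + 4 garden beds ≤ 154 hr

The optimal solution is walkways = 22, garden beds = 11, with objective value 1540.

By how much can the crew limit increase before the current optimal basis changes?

Binding constraints: soil, crew. The basis is B = [[2,3],[5,4]] with det -7.
Per unit increase in crew, x* moves by d = (0.4286, -0.2857).
The basis stays optimal until garden beds reaches 0; allowable increase = 38.5 hr.

38.5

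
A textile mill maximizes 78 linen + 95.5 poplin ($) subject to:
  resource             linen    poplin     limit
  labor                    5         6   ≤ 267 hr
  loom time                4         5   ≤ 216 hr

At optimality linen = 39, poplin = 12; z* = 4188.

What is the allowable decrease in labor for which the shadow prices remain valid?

Binding constraints: labor, loom time. The basis is B = [[5,6],[4,5]] with det 1.
Per unit decrease in labor, x* moves by d = (-5, 4).
The basis stays optimal until linen reaches 0; allowable decrease = 7.8 hr.

7.8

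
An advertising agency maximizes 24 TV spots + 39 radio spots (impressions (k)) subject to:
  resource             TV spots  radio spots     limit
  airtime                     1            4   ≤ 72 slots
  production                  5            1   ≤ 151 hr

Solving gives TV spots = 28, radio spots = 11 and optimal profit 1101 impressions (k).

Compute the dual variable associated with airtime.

9

Check each constraint at x*: airtime 72/72 (tight); production 151/151 (tight).
From A_Bᵀ y = c: 1·y_airtime + 5·y_production = 24; 4·y_airtime + 1·y_production = 39.
This yields shadow prices y_airtime = 9, y_production = 3.
Shadow price of airtime = 9.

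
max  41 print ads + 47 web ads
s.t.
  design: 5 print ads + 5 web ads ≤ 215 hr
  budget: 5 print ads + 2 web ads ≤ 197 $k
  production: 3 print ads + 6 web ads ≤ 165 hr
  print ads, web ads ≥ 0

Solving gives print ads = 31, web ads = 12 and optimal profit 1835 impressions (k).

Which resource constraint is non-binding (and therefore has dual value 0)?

design: 215/215 (binding)
budget: 179/197 (slack 18)
production: 165/165 (binding)
By complementary slackness, a constraint with positive slack has shadow price 0 → budget.

budget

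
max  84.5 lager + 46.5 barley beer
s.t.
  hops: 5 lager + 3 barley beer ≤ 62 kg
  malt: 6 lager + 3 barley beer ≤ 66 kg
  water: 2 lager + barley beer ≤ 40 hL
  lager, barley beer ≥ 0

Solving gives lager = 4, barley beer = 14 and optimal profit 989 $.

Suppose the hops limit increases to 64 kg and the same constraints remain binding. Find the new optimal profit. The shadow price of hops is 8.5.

Δb = 2, so new z* = 989 + (8.5)·(2) = 989 + 17 = 1006.

1006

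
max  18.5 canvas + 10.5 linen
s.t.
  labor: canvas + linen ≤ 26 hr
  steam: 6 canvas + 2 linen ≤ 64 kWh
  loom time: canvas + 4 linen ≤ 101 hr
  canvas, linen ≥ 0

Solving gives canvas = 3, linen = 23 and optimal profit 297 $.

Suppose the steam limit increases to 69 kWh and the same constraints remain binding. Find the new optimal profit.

At the optimum: labor uses 26 of 26 (binding); steam uses 64 of 64 (binding); loom time uses 95 of 101 (slack = 6).
By complementary slackness, y = 0 for the non-binding constraint.
Dual feasibility on the basic columns requires 1·y_labor + 6·y_steam = 18.5, 1·y_labor + 2·y_steam = 10.5.
Solving: y_labor = 6.5, y_steam = 2.
Δz = y_steam·Δb = 2 × (5) = 10, so new z* = 297 + 10 = 307.

307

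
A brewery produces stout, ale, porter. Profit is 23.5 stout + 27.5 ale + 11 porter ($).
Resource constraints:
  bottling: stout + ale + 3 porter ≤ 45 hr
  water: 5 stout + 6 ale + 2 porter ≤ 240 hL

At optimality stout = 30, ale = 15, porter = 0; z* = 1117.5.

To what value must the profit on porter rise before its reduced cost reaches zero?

At the optimum: bottling uses 45 of 45 (binding); water uses 240 of 240 (binding).
From A_Bᵀ y = c: 1·y_bottling + 5·y_water = 23.5; 1·y_bottling + 6·y_water = 27.5.
→ y_bottling = 3.5 and y_water = 4.
porter enters the basis when its profit ≥ yᵀa₃ = 3.5·3 + 4·2 = 18.5.

18.5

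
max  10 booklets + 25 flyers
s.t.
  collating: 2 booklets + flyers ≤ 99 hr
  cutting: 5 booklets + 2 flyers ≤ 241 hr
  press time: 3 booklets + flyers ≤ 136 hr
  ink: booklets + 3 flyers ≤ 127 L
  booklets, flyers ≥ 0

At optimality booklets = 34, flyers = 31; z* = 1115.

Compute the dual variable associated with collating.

Binding: collating and ink. Non-binding: cutting (9 unused), press time (3 unused).
By complementary slackness, y = 0 for the non-binding constraints.
From A_Bᵀ y = c: 2·y_collating + 1·y_ink = 10; 1·y_collating + 3·y_ink = 25.
Solving: y_collating = 1, y_ink = 8.
Shadow price of collating = 1.

1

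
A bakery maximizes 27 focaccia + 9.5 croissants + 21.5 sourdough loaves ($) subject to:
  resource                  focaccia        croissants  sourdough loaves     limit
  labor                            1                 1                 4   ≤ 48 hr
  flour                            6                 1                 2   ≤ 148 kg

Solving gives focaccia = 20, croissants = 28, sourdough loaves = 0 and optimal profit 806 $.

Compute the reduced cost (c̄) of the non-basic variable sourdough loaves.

-9.5

Check each constraint at x*: labor 48/48 (tight); flour 148/148 (tight).
Dual feasibility on the basic columns requires 1·y_labor + 6·y_flour = 27, 1·y_labor + 1·y_flour = 9.5.
→ y_labor = 6 and y_flour = 3.5.
Reduced cost of sourdough loaves: c₃ − yᵀa₃ = 21.5 − (6·4 + 3.5·2) = 21.5 − 31 = -9.5.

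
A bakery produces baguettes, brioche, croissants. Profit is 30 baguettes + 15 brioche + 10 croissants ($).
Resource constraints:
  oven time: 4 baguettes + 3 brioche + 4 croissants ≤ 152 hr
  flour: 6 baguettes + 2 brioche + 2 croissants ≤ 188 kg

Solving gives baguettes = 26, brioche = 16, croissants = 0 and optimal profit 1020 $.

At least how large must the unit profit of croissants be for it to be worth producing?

At the optimum: oven time uses 152 of 152 (binding); flour uses 188 of 188 (binding).
From A_Bᵀ y = c: 4·y_oven time + 6·y_flour = 30; 3·y_oven time + 2·y_flour = 15.
This yields shadow prices y_oven time = 3, y_flour = 3.
croissants enters the basis when its profit ≥ yᵀa₃ = 3·4 + 3·2 = 18.

18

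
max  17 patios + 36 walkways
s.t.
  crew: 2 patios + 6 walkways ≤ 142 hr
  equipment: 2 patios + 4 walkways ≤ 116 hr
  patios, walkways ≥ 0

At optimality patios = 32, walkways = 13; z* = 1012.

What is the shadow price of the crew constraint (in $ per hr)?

Both crew and equipment are binding at x*.
Dual feasibility on the basic columns requires 2·y_crew + 2·y_equipment = 17, 6·y_crew + 4·y_equipment = 36.
Solving: y_crew = 1, y_equipment = 7.5.
Shadow price of crew = 1.

1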